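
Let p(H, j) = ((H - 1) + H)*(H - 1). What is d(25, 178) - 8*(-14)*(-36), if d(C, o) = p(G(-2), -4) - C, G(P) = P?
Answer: -4042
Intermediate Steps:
p(H, j) = (-1 + H)*(-1 + 2*H) (p(H, j) = ((-1 + H) + H)*(-1 + H) = (-1 + 2*H)*(-1 + H) = (-1 + H)*(-1 + 2*H))
d(C, o) = 15 - C (d(C, o) = (1 - 3*(-2) + 2*(-2)**2) - C = (1 + 6 + 2*4) - C = (1 + 6 + 8) - C = 15 - C)
d(25, 178) - 8*(-14)*(-36) = (15 - 1*25) - 8*(-14)*(-36) = (15 - 25) + 112*(-36) = -10 - 4032 = -4042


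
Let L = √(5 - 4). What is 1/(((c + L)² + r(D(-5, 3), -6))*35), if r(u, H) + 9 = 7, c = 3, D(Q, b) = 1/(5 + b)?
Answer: 1/490 ≈ 0.0020408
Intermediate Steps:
L = 1 (L = √1 = 1)
r(u, H) = -2 (r(u, H) = -9 + 7 = -2)
1/(((c + L)² + r(D(-5, 3), -6))*35) = 1/(((3 + 1)² - 2)*35) = 1/((4² - 2)*35) = 1/((16 - 2)*35) = 1/(14*35) = 1/490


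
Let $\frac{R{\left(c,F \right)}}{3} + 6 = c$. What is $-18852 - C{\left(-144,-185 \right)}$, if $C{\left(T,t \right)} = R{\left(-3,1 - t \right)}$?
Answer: $-18825$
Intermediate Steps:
$R{\left(c,F \right)} = -18 + 3 c$
$C{\left(T,t \right)} = -27$ ($C{\left(T,t \right)} = -18 + 3 \left(-3\right) = -18 - 9 = -27$)
$-18852 - C{\left(-144,-185 \right)} = -18852 - -27 = -18852 + 27 = -18825$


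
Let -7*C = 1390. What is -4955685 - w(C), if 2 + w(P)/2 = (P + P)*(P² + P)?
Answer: 8988578617/343 ≈ 2.6206e+7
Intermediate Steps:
C = -1390/7 (C = -⅐*1390 = -1390/7 ≈ -198.57)
w(P) = -4 + 4*P*(P + P²) (w(P) = -4 + 2*((P + P)*(P² + P)) = -4 + 2*((2*P)*(P + P²)) = -4 + 2*(2*P*(P + P²)) = -4 + 4*P*(P + P²))
-4955685 - w(C) = -4955685 - (-4 + 4*(-1390/7)² + 4*(-1390/7)³) = -4955685 - (-4 + 4*(1932100/49) + 4*(-2685619000/343)) = -4955685 - (-4 + 7728400/49 - 10742476000/343) = -4955685 - 1*(-10688378572/343) = -4955685 + 10688378572/343 = 8988578617/343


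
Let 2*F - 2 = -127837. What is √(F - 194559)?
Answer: I*√1033906/2 ≈ 508.41*I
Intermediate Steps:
F = -127835/2 (F = 1 + (½)*(-127837) = 1 - 127837/2 = -127835/2 ≈ -63918.)
√(F - 194559) = √(-127835/2 - 194559) = √(-516953/2) = I*√1033906/2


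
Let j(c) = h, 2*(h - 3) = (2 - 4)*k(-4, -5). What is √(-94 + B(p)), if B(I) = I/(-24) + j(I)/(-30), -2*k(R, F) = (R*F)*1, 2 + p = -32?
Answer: I*√83715/30 ≈ 9.6445*I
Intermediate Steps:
p = -34 (p = -2 - 32 = -34)
k(R, F) = -F*R/2 (k(R, F) = -R*F/2 = -F*R/2)
h = 13 (h = 3 + ((2 - 4)*(-½*(-5)*(-4)))/2 = 3 + (-2*(-10))/2 = 3 + (½)*20 = 3 + 10 = 13)
j(c) = 13
B(I) = -13/30 - I/24 (B(I) = I/(-24) + 13/(-30) = I*(-1/24) + 13*(-1/30) = -I/24 - 13/30 = -13/30 - I/24)
√(-94 + B(p)) = √(-94 + (-13/30 - 1/24*(-34))) = √(-94 + (-13/30 + 17/12)) = √(-94 + 59/60) = √(-5581/60) = I*√83715/30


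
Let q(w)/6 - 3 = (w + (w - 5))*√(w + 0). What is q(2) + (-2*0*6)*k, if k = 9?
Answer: 18 - 6*√2 ≈ 9.5147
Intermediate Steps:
q(w) = 18 + 6*√w*(-5 + 2*w) (q(w) = 18 + 6*((w + (w - 5))*√(w + 0)) = 18 + 6*((w + (-5 + w))*√w) = 18 + 6*((-5 + 2*w)*√w) = 18 + 6*(√w*(-5 + 2*w)) = 18 + 6*√w*(-5 + 2*w))
q(2) + (-2*0*6)*k = (18 - 30*√2 + 12*2^(3/2)) + (-2*0*6)*9 = (18 - 30*√2 + 12*(2*√2)) + (0*6)*9 = (18 - 30*√2 + 24*√2) + 0*9 = (18 - 6*√2) + 0 = 18 - 6*√2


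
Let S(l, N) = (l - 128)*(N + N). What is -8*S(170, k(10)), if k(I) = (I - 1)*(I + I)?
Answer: -120960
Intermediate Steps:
k(I) = 2*I*(-1 + I) (k(I) = (-1 + I)*(2*I) = 2*I*(-1 + I))
S(l, N) = 2*N*(-128 + l) (S(l, N) = (-128 + l)*(2*N) = 2*N*(-128 + l))
-8*S(170, k(10)) = -16*2*10*(-1 + 10)*(-128 + 170) = -16*2*10*9*42 = -16*180*42 = -8*15120 = -120960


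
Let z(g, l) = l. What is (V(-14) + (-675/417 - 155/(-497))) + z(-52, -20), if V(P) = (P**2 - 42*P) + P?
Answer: 51721970/69083 ≈ 748.69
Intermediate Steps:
V(P) = P**2 - 41*P
(V(-14) + (-675/417 - 155/(-497))) + z(-52, -20) = (-14*(-41 - 14) + (-675/417 - 155/(-497))) - 20 = (-14*(-55) + (-675*1/417 - 155*(-1/497))) - 20 = (770 + (-225/139 + 155/497)) - 20 = (770 - 90280/69083) - 20 = 53103630/69083 - 20 = 51721970/69083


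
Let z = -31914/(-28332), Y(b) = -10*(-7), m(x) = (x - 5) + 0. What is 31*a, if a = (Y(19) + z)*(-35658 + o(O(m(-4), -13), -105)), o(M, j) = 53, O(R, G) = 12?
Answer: -123568683515/1574 ≈ -7.8506e+7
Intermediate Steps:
m(x) = -5 + x (m(x) = (-5 + x) + 0 = -5 + x)
Y(b) = 70
z = 1773/1574 (z = -31914*(-1/28332) = 1773/1574 ≈ 1.1264)
a = -3986086565/1574 (a = (70 + 1773/1574)*(-35658 + 53) = (111953/1574)*(-35605) = -3986086565/1574 ≈ -2.5325e+6)
31*a = 31*(-3986086565/1574) = -123568683515/1574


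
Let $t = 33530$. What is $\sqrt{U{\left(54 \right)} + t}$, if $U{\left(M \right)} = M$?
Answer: $4 \sqrt{2099} \approx 183.26$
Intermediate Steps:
$\sqrt{U{\left(54 \right)} + t} = \sqrt{54 + 33530} = \sqrt{33584} = 4 \sqrt{2099}$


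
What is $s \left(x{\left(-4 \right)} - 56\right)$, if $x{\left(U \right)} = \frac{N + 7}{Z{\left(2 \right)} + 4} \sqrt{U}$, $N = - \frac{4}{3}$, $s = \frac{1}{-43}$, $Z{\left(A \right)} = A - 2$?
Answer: $\frac{56}{43} - \frac{17 i}{258} \approx 1.3023 - 0.065892 i$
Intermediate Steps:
$Z{\left(A \right)} = -2 + A$
$s = - \frac{1}{43} \approx -0.023256$
$N = - \frac{4}{3}$ ($N = \left(-4\right) \frac{1}{3} = - \frac{4}{3} \approx -1.3333$)
$x{\left(U \right)} = \frac{17 \sqrt{U}}{12}$ ($x{\left(U \right)} = \frac{- \frac{4}{3} + 7}{\left(-2 + 2\right) + 4} \sqrt{U} = \frac{17}{3 \left(0 + 4\right)} \sqrt{U} = \frac{17}{3 \cdot 4} \sqrt{U} = \frac{17}{3} \cdot \frac{1}{4} \sqrt{U} = \frac{17 \sqrt{U}}{12}$)
$s \left(x{\left(-4 \right)} - 56\right) = - \frac{\frac{17 \sqrt{-4}}{12} - 56}{43} = - \frac{\frac{17 \cdot 2 i}{12} - 56}{43} = - \frac{\frac{17 i}{6} - 56}{43} = - \frac{-56 + \frac{17 i}{6}}{43} = \frac{56}{43} - \frac{17 i}{258}$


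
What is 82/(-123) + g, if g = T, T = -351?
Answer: -1055/3 ≈ -351.67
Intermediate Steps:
g = -351
82/(-123) + g = 82/(-123) - 351 = 82*(-1/123) - 351 = -⅔ - 351 = -1055/3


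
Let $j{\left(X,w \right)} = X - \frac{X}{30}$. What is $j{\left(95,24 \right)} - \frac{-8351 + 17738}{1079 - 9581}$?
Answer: $\frac{395077}{4251} \approx 92.937$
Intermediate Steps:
$j{\left(X,w \right)} = \frac{29 X}{30}$ ($j{\left(X,w \right)} = X - X \frac{1}{30} = X - \frac{X}{30} = \frac{29 X}{30}$)
$j{\left(95,24 \right)} - \frac{-8351 + 17738}{1079 - 9581} = \frac{29}{30} \cdot 95 - \frac{-8351 + 17738}{1079 - 9581} = \frac{551}{6} - \frac{9387}{-8502} = \frac{551}{6} - 9387 \left(- \frac{1}{8502}\right) = \frac{551}{6} - - \frac{3129}{2834} = \frac{551}{6} + \frac{3129}{2834} = \frac{395077}{4251}$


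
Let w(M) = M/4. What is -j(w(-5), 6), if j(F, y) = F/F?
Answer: -1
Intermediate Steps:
w(M) = M/4 (w(M) = M*(¼) = M/4)
j(F, y) = 1
-j(w(-5), 6) = -1*1 = -1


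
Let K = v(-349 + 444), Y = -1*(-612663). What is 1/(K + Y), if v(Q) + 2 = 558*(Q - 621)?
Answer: 1/319153 ≈ 3.1333e-6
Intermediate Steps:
Y = 612663
v(Q) = -346520 + 558*Q (v(Q) = -2 + 558*(Q - 621) = -2 + 558*(-621 + Q) = -2 + (-346518 + 558*Q) = -346520 + 558*Q)
K = -293510 (K = -346520 + 558*(-349 + 444) = -346520 + 558*95 = -346520 + 53010 = -293510)
1/(K + Y) = 1/(-293510 + 612663) = 1/319153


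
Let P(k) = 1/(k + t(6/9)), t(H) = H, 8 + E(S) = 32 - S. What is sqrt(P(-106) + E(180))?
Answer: I*sqrt(3894621)/158 ≈ 12.49*I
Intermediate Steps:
E(S) = 24 - S (E(S) = -8 + (32 - S) = 24 - S)
P(k) = 1/(2/3 + k) (P(k) = 1/(k + 6/9) = 1/(k + 6*(1/9)) = 1/(k + 2/3) = 1/(2/3 + k))
sqrt(P(-106) + E(180)) = sqrt(3/(2 + 3*(-106)) + (24 - 1*180)) = sqrt(3/(2 - 318) + (24 - 180)) = sqrt(3/(-316) - 156) = sqrt(3*(-1/316) - 156) = sqrt(-3/316 - 156) = sqrt(-49299/316) = I*sqrt(3894621)/158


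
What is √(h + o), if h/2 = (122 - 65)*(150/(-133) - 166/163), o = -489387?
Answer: 3*I*√70826907515/1141 ≈ 699.74*I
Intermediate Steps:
h = -279168/1141 (h = 2*((122 - 65)*(150/(-133) - 166/163)) = 2*(57*(150*(-1/133) - 166*1/163)) = 2*(57*(-150/133 - 166/163)) = 2*(57*(-46528/21679)) = 2*(-139584/1141) = -279168/1141 ≈ -244.67)
√(h + o) = √(-279168/1141 - 489387) = √(-558669735/1141) = 3*I*√70826907515/1141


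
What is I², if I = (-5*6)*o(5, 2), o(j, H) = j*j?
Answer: 562500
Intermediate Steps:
o(j, H) = j²
I = -750 (I = -5*6*5² = -30*25 = -750)
I² = (-750)² = 562500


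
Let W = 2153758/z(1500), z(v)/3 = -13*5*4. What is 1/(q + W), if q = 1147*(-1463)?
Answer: -390/655520669 ≈ -5.9495e-7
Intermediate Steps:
z(v) = -780 (z(v) = 3*(-13*5*4) = 3*(-65*4) = 3*(-260) = -780)
W = -1076879/390 (W = 2153758/(-780) = 2153758*(-1/780) = -1076879/390 ≈ -2761.2)
q = -1678061
1/(q + W) = 1/(-1678061 - 1076879/390) = 1/(-655520669/390) = -390/655520669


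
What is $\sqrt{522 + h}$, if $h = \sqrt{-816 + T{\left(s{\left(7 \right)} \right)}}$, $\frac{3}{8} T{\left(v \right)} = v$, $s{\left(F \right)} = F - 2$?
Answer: $\frac{\sqrt{4698 + 6 i \sqrt{1806}}}{3} \approx 22.856 + 0.61979 i$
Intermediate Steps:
$s{\left(F \right)} = -2 + F$ ($s{\left(F \right)} = F - 2 = -2 + F$)
$T{\left(v \right)} = \frac{8 v}{3}$
$h = \frac{2 i \sqrt{1806}}{3}$ ($h = \sqrt{-816 + \frac{8 \left(-2 + 7\right)}{3}} = \sqrt{-816 + \frac{8}{3} \cdot 5} = \sqrt{-816 + \frac{40}{3}} = \sqrt{- \frac{2408}{3}} = \frac{2 i \sqrt{1806}}{3} \approx 28.331 i$)
$\sqrt{522 + h} = \sqrt{522 + \frac{2 i \sqrt{1806}}{3}}$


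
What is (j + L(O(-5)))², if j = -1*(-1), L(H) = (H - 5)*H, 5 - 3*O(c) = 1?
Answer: 1225/81 ≈ 15.123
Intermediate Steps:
O(c) = 4/3 (O(c) = 5/3 - ⅓*1 = 5/3 - ⅓ = 4/3)
L(H) = H*(-5 + H) (L(H) = (-5 + H)*H = H*(-5 + H))
j = 1
(j + L(O(-5)))² = (1 + 4*(-5 + 4/3)/3)² = (1 + (4/3)*(-11/3))² = (1 - 44/9)² = (-35/9)² = 1225/81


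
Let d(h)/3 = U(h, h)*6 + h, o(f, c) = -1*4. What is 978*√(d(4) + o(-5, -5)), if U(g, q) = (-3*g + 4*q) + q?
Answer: 1956*√38 ≈ 12058.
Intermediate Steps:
U(g, q) = -3*g + 5*q
o(f, c) = -4
d(h) = 39*h (d(h) = 3*((-3*h + 5*h)*6 + h) = 3*((2*h)*6 + h) = 3*(12*h + h) = 3*(13*h) = 39*h)
978*√(d(4) + o(-5, -5)) = 978*√(39*4 - 4) = 978*√(156 - 4) = 978*√152 = 978*(2*√38) = 1956*√38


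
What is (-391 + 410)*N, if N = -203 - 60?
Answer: -4997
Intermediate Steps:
N = -263
(-391 + 410)*N = (-391 + 410)*(-263) = 19*(-263) = -4997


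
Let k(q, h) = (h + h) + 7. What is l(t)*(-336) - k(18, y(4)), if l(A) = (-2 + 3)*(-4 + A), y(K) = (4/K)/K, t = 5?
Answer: -687/2 ≈ -343.50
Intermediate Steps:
y(K) = 4/K**2
l(A) = -4 + A (l(A) = 1*(-4 + A) = -4 + A)
k(q, h) = 7 + 2*h (k(q, h) = 2*h + 7 = 7 + 2*h)
l(t)*(-336) - k(18, y(4)) = (-4 + 5)*(-336) - (7 + 2*(4/4**2)) = 1*(-336) - (7 + 2*(4*(1/16))) = -336 - (7 + 2*(1/4)) = -336 - (7 + 1/2) = -336 - 1*15/2 = -336 - 15/2 = -687/2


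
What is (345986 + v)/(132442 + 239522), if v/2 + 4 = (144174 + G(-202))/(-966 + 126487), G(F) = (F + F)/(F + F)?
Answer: 10856948222/11672323311 ≈ 0.93014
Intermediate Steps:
G(F) = 1 (G(F) = (2*F)/((2*F)) = (2*F)*(1/(2*F)) = 1)
v = -715818/125521 (v = -8 + 2*((144174 + 1)/(-966 + 126487)) = -8 + 2*(144175/125521) = -8 + 288350/125521 = -715818/125521 ≈ -5.7028)
(345986 + v)/(132442 + 239522) = (345986 - 715818/125521)/(132442 + 239522) = (43427792888/125521)/371964 = (43427792888/125521)*(1/371964) = 10856948222/11672323311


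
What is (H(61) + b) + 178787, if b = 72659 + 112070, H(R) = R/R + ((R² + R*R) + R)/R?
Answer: 363640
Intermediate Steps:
H(R) = 1 + (R + 2*R²)/R (H(R) = 1 + ((R² + R²) + R)/R = 1 + (2*R² + R)/R = 1 + (R + 2*R²)/R)
b = 184729
(H(61) + b) + 178787 = ((2 + 2*61) + 184729) + 178787 = ((2 + 122) + 184729) + 178787 = (124 + 184729) + 178787 = 184853 + 178787 = 363640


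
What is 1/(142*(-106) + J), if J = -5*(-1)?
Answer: -1/15047 ≈ -6.6458e-5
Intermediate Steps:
J = 5
1/(142*(-106) + J) = 1/(142*(-106) + 5) = 1/(-15052 + 5) = 1/(-15047) = -1/15047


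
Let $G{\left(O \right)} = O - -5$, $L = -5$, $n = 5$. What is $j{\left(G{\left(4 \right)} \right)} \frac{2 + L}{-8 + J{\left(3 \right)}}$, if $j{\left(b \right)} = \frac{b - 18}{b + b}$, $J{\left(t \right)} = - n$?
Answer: $- \frac{3}{26} \approx -0.11538$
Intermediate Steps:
$J{\left(t \right)} = -5$ ($J{\left(t \right)} = \left(-1\right) 5 = -5$)
$G{\left(O \right)} = 5 + O$ ($G{\left(O \right)} = O + 5 = 5 + O$)
$j{\left(b \right)} = \frac{-18 + b}{2 b}$
$j{\left(G{\left(4 \right)} \right)} \frac{2 + L}{-8 + J{\left(3 \right)}} = \frac{-18 + \left(5 + 4\right)}{2 \left(5 + 4\right)} \frac{2 - 5}{-8 - 5} = \frac{-18 + 9}{2 \cdot 9} \left(- \frac{3}{-13}\right) = \frac{1}{2} \cdot \frac{1}{9} \left(-9\right) \left(\left(-3\right) \left(- \frac{1}{13}\right)\right) = \left(- \frac{1}{2}\right) \frac{3}{13} = - \frac{3}{26}$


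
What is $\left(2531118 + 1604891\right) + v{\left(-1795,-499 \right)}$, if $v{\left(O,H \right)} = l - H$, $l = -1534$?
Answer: $4134974$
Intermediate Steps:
$v{\left(O,H \right)} = -1534 - H$
$\left(2531118 + 1604891\right) + v{\left(-1795,-499 \right)} = \left(2531118 + 1604891\right) - 1035 = 4136009 + \left(-1534 + 499\right) = 4136009 - 1035 = 4134974$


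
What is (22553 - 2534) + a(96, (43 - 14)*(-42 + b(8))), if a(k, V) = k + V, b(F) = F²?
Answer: 20753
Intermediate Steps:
a(k, V) = V + k
(22553 - 2534) + a(96, (43 - 14)*(-42 + b(8))) = (22553 - 2534) + ((43 - 14)*(-42 + 8²) + 96) = 20019 + (29*(-42 + 64) + 96) = 20019 + (29*22 + 96) = 20019 + (638 + 96) = 20019 + 734 = 20753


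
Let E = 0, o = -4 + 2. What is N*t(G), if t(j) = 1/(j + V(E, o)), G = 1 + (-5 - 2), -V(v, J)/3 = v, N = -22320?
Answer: 3720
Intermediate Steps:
o = -2
V(v, J) = -3*v
G = -6 (G = 1 - 7 = -6)
t(j) = 1/j (t(j) = 1/(j - 3*0) = 1/(j + 0) = 1/j)
N*t(G) = -22320/(-6) = -22320*(-⅙) = 3720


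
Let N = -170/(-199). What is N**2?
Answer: 28900/39601 ≈ 0.72978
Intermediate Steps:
N = 170/199 (N = -170*(-1/199) = 170/199 ≈ 0.85427)
N**2 = (170/199)**2 = 28900/39601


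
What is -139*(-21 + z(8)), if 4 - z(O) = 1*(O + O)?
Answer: 4587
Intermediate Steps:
z(O) = 4 - 2*O (z(O) = 4 - (O + O) = 4 - 2*O)
-139*(-21 + z(8)) = -139*(-21 + (4 - 2*8)) = -139*(-21 + (4 - 16)) = -139*(-21 - 12) = -139*(-33) = 4587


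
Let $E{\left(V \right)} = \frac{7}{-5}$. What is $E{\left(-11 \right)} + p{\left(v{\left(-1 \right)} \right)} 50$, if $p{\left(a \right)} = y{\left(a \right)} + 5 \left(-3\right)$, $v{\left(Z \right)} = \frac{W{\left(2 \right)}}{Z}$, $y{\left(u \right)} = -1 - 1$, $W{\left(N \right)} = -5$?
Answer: $- \frac{4257}{5} \approx -851.4$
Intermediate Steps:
$y{\left(u \right)} = -2$ ($y{\left(u \right)} = -1 - 1 = -2$)
$E{\left(V \right)} = - \frac{7}{5}$ ($E{\left(V \right)} = 7 \left(- \frac{1}{5}\right) = - \frac{7}{5}$)
$v{\left(Z \right)} = - \frac{5}{Z}$
$p{\left(a \right)} = -17$ ($p{\left(a \right)} = -2 + 5 \left(-3\right) = -2 - 15 = -17$)
$E{\left(-11 \right)} + p{\left(v{\left(-1 \right)} \right)} 50 = - \frac{7}{5} - 850 = - \frac{4257}{5}$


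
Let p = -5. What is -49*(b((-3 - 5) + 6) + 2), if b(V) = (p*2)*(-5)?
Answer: -2548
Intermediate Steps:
b(V) = 50 (b(V) = -5*2*(-5) = -10*(-5) = 50)
-49*(b((-3 - 5) + 6) + 2) = -49*(50 + 2) = -49*52 = -2548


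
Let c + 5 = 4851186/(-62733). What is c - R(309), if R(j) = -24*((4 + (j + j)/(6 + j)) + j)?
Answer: 5472124853/731885 ≈ 7476.8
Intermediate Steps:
c = -1721617/20911 (c = -5 + 4851186/(-62733) = -5 + 4851186*(-1/62733) = -5 - 1617062/20911 = -1721617/20911 ≈ -82.331)
R(j) = -96 - 24*j - 48*j/(6 + j) (R(j) = -24*((4 + (2*j)/(6 + j)) + j) = -24*((4 + 2*j/(6 + j)) + j) = -24*(4 + j + 2*j/(6 + j)) = -96 - 24*j - 48*j/(6 + j))
c - R(309) = -1721617/20911 - 24*(-24 - 1*309² - 12*309)/(6 + 309) = -1721617/20911 - 24*(-24 - 1*95481 - 3708)/315 = -1721617/20911 - 24*(-24 - 95481 - 3708)/315 = -1721617/20911 - 24*(-99213)/315 = -1721617/20911 - 1*(-264568/35) = -1721617/20911 + 264568/35 = 5472124853/731885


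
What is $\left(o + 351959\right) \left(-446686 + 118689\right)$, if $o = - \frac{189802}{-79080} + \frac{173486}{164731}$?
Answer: $- \frac{751931376650600048807}{6513463740} \approx -1.1544 \cdot 10^{11}$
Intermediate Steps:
$o = \frac{22492773071}{6513463740}$ ($o = \left(-189802\right) \left(- \frac{1}{79080}\right) + 173486 \cdot \frac{1}{164731} = \frac{94901}{39540} + \frac{173486}{164731} = \frac{22492773071}{6513463740} \approx 3.4533$)
$\left(o + 351959\right) \left(-446686 + 118689\right) = \left(\frac{22492773071}{6513463740} + 351959\right) \left(-446686 + 118689\right) = \frac{2292494677239731}{6513463740} \left(-327997\right) = - \frac{751931376650600048807}{6513463740}$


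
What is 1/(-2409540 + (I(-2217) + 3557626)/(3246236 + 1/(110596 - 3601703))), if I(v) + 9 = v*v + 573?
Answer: -11332957223251/27307184166588584687 ≈ -4.1502e-7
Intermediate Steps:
I(v) = 564 + v² (I(v) = -9 + (v*v + 573) = -9 + (v² + 573) = -9 + (573 + v²) = 564 + v²)
1/(-2409540 + (I(-2217) + 3557626)/(3246236 + 1/(110596 - 3601703))) = 1/(-2409540 + ((564 + (-2217)²) + 3557626)/(3246236 + 1/(110596 - 3601703))) = 1/(-2409540 + ((564 + 4915089) + 3557626)/(3246236 + 1/(-3491107))) = 1/(-2409540 + (4915653 + 3557626)/(3246236 - 1/3491107)) = 1/(-2409540 + 8473279/(11332957223251/3491107)) = 1/(-2409540 + 8473279*(3491107/11332957223251)) = 1/(-2409540 + 29581123629853/11332957223251) = 1/(-27307184166588584687/11332957223251) = -11332957223251/27307184166588584687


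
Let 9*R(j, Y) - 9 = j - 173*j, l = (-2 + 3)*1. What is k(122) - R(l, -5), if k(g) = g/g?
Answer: 172/9 ≈ 19.111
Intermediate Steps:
l = 1 (l = 1*1 = 1)
k(g) = 1
R(j, Y) = 1 - 172*j/9 (R(j, Y) = 1 + (j - 173*j)/9 = 1 + (-172*j)/9 = 1 - 172*j/9)
k(122) - R(l, -5) = 1 - (1 - 172/9*1) = 1 - (1 - 172/9) = 1 - 1*(-163/9) = 1 + 163/9 = 172/9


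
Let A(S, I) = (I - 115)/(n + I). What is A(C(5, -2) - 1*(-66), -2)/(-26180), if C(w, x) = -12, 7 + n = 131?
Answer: 117/3193960 ≈ 3.6632e-5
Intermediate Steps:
n = 124 (n = -7 + 131 = 124)
A(S, I) = (-115 + I)/(124 + I) (A(S, I) = (I - 115)/(124 + I) = (-115 + I)/(124 + I))
A(C(5, -2) - 1*(-66), -2)/(-26180) = ((-115 - 2)/(124 - 2))/(-26180) = (-117/122)*(-1/26180) = ((1/122)*(-117))*(-1/26180) = -117/122*(-1/26180) = 117/3193960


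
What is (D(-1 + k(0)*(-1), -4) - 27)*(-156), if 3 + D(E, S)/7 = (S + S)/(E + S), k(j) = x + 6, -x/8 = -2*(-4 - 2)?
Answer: 645216/85 ≈ 7590.8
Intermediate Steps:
x = -96 (x = -(-16)*(-4 - 2) = -(-16)*(-6) = -8*12 = -96)
k(j) = -90 (k(j) = -96 + 6 = -90)
D(E, S) = -21 + 14*S/(E + S) (D(E, S) = -21 + 7*((S + S)/(E + S)) = -21 + 7*((2*S)/(E + S)) = -21 + 7*(2*S/(E + S)) = -21 + 14*S/(E + S))
(D(-1 + k(0)*(-1), -4) - 27)*(-156) = (7*(-1*(-4) - 3*(-1 - 90*(-1)))/((-1 - 90*(-1)) - 4) - 27)*(-156) = (7*(4 - 3*(-1 + 90))/((-1 + 90) - 4) - 27)*(-156) = (7*(4 - 3*89)/(89 - 4) - 27)*(-156) = (7*(4 - 267)/85 - 27)*(-156) = (7*(1/85)*(-263) - 27)*(-156) = (-1841/85 - 27)*(-156) = -4136/85*(-156) = 645216/85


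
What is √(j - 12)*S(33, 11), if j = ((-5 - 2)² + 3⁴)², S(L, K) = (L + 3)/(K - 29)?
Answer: -4*√4222 ≈ -259.91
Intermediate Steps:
S(L, K) = (3 + L)/(-29 + K)
j = 16900 (j = ((-7)² + 81)² = (49 + 81)² = 130² = 16900)
√(j - 12)*S(33, 11) = √(16900 - 12)*((3 + 33)/(-29 + 11)) = √16888*(36/(-18)) = (2*√4222)*(-1/18*36) = (2*√4222)*(-2) = -4*√4222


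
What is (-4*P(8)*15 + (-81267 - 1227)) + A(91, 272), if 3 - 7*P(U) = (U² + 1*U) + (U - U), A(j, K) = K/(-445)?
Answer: -255128414/3115 ≈ -81903.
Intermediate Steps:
A(j, K) = -K/445 (A(j, K) = K*(-1/445) = -K/445)
P(U) = 3/7 - U/7 - U²/7 (P(U) = 3/7 - ((U² + 1*U) + (U - U))/7 = 3/7 - ((U² + U) + 0)/7 = 3/7 - ((U + U²) + 0)/7 = 3/7 - (U + U²)/7 = 3/7 + (-U/7 - U²/7) = 3/7 - U/7 - U²/7)
(-4*P(8)*15 + (-81267 - 1227)) + A(91, 272) = (-4*(3/7 - ⅐*8 - ⅐*8²)*15 + (-81267 - 1227)) - 1/445*272 = (-4*(3/7 - 8/7 - ⅐*64)*15 - 82494) - 272/445 = (-4*(3/7 - 8/7 - 64/7)*15 - 82494) - 272/445 = (-4*(-69/7)*15 - 82494) - 272/445 = ((276/7)*15 - 82494) - 272/445 = (4140/7 - 82494) - 272/445 = -573318/7 - 272/445 = -255128414/3115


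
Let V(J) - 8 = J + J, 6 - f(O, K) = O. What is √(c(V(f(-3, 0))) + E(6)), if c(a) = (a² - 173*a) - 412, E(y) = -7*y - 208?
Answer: 2*I*√1121 ≈ 66.963*I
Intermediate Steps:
f(O, K) = 6 - O
V(J) = 8 + 2*J (V(J) = 8 + (J + J) = 8 + 2*J)
E(y) = -208 - 7*y
c(a) = -412 + a² - 173*a
√(c(V(f(-3, 0))) + E(6)) = √((-412 + (8 + 2*(6 - 1*(-3)))² - 173*(8 + 2*(6 - 1*(-3)))) + (-208 - 7*6)) = √((-412 + (8 + 2*(6 + 3))² - 173*(8 + 2*(6 + 3))) + (-208 - 42)) = √((-412 + (8 + 2*9)² - 173*(8 + 2*9)) - 250) = √((-412 + (8 + 18)² - 173*(8 + 18)) - 250) = √((-412 + 26² - 173*26) - 250) = √((-412 + 676 - 4498) - 250) = √(-4234 - 250) = √(-4484) = 2*I*√1121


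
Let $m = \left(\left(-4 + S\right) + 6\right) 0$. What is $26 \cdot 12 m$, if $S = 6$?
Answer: $0$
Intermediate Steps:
$m = 0$ ($m = \left(\left(-4 + 6\right) + 6\right) 0 = \left(2 + 6\right) 0 = 8 \cdot 0 = 0$)
$26 \cdot 12 m = 26 \cdot 12 \cdot 0 = 312 \cdot 0 = 0$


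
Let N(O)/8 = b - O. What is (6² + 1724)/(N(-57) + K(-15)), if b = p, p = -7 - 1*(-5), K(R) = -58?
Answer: 880/191 ≈ 4.6073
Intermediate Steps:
p = -2 (p = -7 + 5 = -2)
b = -2
N(O) = -16 - 8*O (N(O) = 8*(-2 - O) = -16 - 8*O)
(6² + 1724)/(N(-57) + K(-15)) = (6² + 1724)/((-16 - 8*(-57)) - 58) = (36 + 1724)/((-16 + 456) - 58) = 1760/(440 - 58) = 1760/382 = 1760*(1/382) = 880/191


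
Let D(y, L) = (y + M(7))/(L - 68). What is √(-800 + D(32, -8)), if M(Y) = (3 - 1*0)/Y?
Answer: I*√56634991/266 ≈ 28.292*I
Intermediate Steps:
M(Y) = 3/Y (M(Y) = (3 + 0)/Y = 3/Y)
D(y, L) = (3/7 + y)/(-68 + L) (D(y, L) = (y + 3/7)/(L - 68) = (y + 3*(⅐))/(-68 + L) = (y + 3/7)/(-68 + L) = (3/7 + y)/(-68 + L))
√(-800 + D(32, -8)) = √(-800 + (3/7 + 32)/(-68 - 8)) = √(-800 + (227/7)/(-76)) = √(-800 - 1/76*227/7) = √(-800 - 227/532) = √(-425827/532) = I*√56634991/266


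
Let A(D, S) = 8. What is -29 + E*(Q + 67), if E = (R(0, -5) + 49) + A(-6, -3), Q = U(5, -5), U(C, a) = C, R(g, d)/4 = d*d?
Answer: 11275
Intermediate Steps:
R(g, d) = 4*d**2 (R(g, d) = 4*(d*d) = 4*d**2)
Q = 5
E = 157 (E = (4*(-5)**2 + 49) + 8 = (4*25 + 49) + 8 = (100 + 49) + 8 = 149 + 8 = 157)
-29 + E*(Q + 67) = -29 + 157*(5 + 67) = -29 + 157*72 = -29 + 11304 = 11275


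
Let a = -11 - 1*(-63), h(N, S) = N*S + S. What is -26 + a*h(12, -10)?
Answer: -6786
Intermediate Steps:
h(N, S) = S + N*S
a = 52 (a = -11 + 63 = 52)
-26 + a*h(12, -10) = -26 + 52*(-10*(1 + 12)) = -26 + 52*(-10*13) = -26 + 52*(-130) = -26 - 6760 = -6786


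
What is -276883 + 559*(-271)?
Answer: -428372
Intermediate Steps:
-276883 + 559*(-271) = -276883 - 151489 = -428372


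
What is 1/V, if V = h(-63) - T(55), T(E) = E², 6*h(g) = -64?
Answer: -3/9107 ≈ -0.00032942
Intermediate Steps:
h(g) = -32/3 (h(g) = (⅙)*(-64) = -32/3)
V = -9107/3 (V = -32/3 - 1*55² = -32/3 - 1*3025 = -32/3 - 3025 = -9107/3 ≈ -3035.7)
1/V = 1/(-9107/3) = -3/9107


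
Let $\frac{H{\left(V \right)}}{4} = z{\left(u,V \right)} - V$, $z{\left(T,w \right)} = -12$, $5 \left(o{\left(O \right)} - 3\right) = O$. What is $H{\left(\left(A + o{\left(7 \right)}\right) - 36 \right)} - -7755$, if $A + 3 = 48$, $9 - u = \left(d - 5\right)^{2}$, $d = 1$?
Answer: $\frac{38267}{5} \approx 7653.4$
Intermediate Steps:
$u = -7$ ($u = 9 - \left(1 - 5\right)^{2} = 9 - \left(-4\right)^{2} = 9 - 16 = -7$)
$A = 45$ ($A = -3 + 48 = 45$)
$o{\left(O \right)} = 3 + \frac{O}{5}$
$H{\left(V \right)} = -48 - 4 V$ ($H{\left(V \right)} = 4 \left(-12 - V\right) = -48 - 4 V$)
$H{\left(\left(A + o{\left(7 \right)}\right) - 36 \right)} - -7755 = \left(-48 - 4 \left(\left(45 + \left(3 + \frac{1}{5} \cdot 7\right)\right) - 36\right)\right) - -7755 = \left(-48 - 4 \left(\left(45 + \left(3 + \frac{7}{5}\right)\right) - 36\right)\right) + 7755 = \left(-48 - 4 \left(\left(45 + \frac{22}{5}\right) - 36\right)\right) + 7755 = \left(-48 - 4 \left(\frac{247}{5} - 36\right)\right) + 7755 = \left(-48 - \frac{268}{5}\right) + 7755 = - \frac{508}{5} + 7755 = \frac{38267}{5}$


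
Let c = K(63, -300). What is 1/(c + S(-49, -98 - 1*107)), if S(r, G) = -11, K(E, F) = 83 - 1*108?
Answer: -1/36 ≈ -0.027778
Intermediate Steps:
K(E, F) = -25 (K(E, F) = 83 - 108 = -25)
c = -25
1/(c + S(-49, -98 - 1*107)) = 1/(-25 - 11) = 1/(-36) = -1/36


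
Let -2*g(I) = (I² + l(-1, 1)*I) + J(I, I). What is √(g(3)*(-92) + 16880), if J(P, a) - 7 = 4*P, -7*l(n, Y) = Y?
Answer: √889266/7 ≈ 134.72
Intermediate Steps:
l(n, Y) = -Y/7
J(P, a) = 7 + 4*P
g(I) = -7/2 - 27*I/14 - I²/2 (g(I) = -((I² + (-⅐*1)*I) + (7 + 4*I))/2 = -((I² - I/7) + (7 + 4*I))/2 = -(7 + I² + 27*I/7)/2 = -7/2 - 27*I/14 - I²/2)
√(g(3)*(-92) + 16880) = √((-7/2 - 27/14*3 - ½*3²)*(-92) + 16880) = √((-7/2 - 81/14 - ½*9)*(-92) + 16880) = √((-7/2 - 81/14 - 9/2)*(-92) + 16880) = √(-193/14*(-92) + 16880) = √(8878/7 + 16880) = √(127038/7) = √889266/7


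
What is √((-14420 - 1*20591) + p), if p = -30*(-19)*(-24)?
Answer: I*√48691 ≈ 220.66*I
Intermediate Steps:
p = -13680 (p = 570*(-24) = -13680)
√((-14420 - 1*20591) + p) = √((-14420 - 1*20591) - 13680) = √((-14420 - 20591) - 13680) = √(-35011 - 13680) = √(-48691) = I*√48691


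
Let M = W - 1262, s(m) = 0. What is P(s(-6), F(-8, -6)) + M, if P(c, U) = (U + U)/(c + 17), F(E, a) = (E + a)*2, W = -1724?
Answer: -50818/17 ≈ -2989.3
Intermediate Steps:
F(E, a) = 2*E + 2*a
P(c, U) = 2*U/(17 + c) (P(c, U) = (2*U)/(17 + c) = 2*U/(17 + c))
M = -2986 (M = -1724 - 1262 = -2986)
P(s(-6), F(-8, -6)) + M = 2*(2*(-8) + 2*(-6))/(17 + 0) - 2986 = 2*(-16 - 12)/17 - 2986 = 2*(-28)*(1/17) - 2986 = -56/17 - 2986 = -50818/17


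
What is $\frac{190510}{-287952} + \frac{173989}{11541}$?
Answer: $\frac{7983634103}{553875672} \approx 14.414$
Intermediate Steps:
$\frac{190510}{-287952} + \frac{173989}{11541} = 190510 \left(- \frac{1}{287952}\right) + 173989 \cdot \frac{1}{11541} = - \frac{95255}{143976} + \frac{173989}{11541} = \frac{7983634103}{553875672}$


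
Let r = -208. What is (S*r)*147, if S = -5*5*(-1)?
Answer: -764400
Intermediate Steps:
S = 25 (S = -25*(-1) = 25)
(S*r)*147 = (25*(-208))*147 = -5200*147 = -764400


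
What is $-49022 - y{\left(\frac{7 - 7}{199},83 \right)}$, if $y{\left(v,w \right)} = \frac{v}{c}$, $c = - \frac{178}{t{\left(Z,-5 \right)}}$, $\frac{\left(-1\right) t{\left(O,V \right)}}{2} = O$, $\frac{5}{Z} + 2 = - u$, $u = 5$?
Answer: $-49022$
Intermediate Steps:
$Z = - \frac{5}{7}$ ($Z = \frac{5}{-2 - 5} = \frac{5}{-7} = 5 \left(- \frac{1}{7}\right) = - \frac{5}{7} \approx -0.71429$)
$t{\left(O,V \right)} = - 2 O$
$c = - \frac{623}{5}$ ($c = - \frac{178}{\left(-2\right) \left(- \frac{5}{7}\right)} = - \frac{178}{\frac{10}{7}} = \left(-178\right) \frac{7}{10} = - \frac{623}{5} \approx -124.6$)
$y{\left(v,w \right)} = - \frac{5 v}{623}$ ($y{\left(v,w \right)} = \frac{v}{- \frac{623}{5}} = v \left(- \frac{5}{623}\right) = - \frac{5 v}{623}$)
$-49022 - y{\left(\frac{7 - 7}{199},83 \right)} = -49022 - - \frac{5 \frac{7 - 7}{199}}{623} = -49022 - - \frac{5 \cdot 0 \cdot \frac{1}{199}}{623} = -49022 - \left(- \frac{5}{623}\right) 0 = -49022 - 0 = -49022 + 0 = -49022$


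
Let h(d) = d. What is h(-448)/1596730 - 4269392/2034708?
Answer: -852247229668/406109913105 ≈ -2.0986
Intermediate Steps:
h(-448)/1596730 - 4269392/2034708 = -448/1596730 - 4269392/2034708 = -448*1/1596730 - 4269392*1/2034708 = -224/798365 - 1067348/508677 = -852247229668/406109913105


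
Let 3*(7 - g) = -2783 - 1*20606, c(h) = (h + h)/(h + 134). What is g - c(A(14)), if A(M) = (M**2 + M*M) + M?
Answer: 1053247/135 ≈ 7801.8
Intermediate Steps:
A(M) = M + 2*M**2 (A(M) = (M**2 + M**2) + M = 2*M**2 + M = M + 2*M**2)
c(h) = 2*h/(134 + h) (c(h) = (2*h)/(134 + h) = 2*h/(134 + h))
g = 23410/3 (g = 7 - (-2783 - 1*20606)/3 = 7 - (-2783 - 20606)/3 = 7 - 1/3*(-23389) = 7 + 23389/3 = 23410/3 ≈ 7803.3)
g - c(A(14)) = 23410/3 - 2*14*(1 + 2*14)/(134 + 14*(1 + 2*14)) = 23410/3 - 2*14*(1 + 28)/(134 + 14*(1 + 28)) = 23410/3 - 2*14*29/(134 + 14*29) = 23410/3 - 2*406/(134 + 406) = 23410/3 - 2*406/540 = 23410/3 - 1*203/135 = 23410/3 - 203/135 = 1053247/135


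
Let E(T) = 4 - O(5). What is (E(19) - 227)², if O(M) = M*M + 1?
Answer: 62001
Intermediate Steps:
O(M) = 1 + M² (O(M) = M² + 1 = 1 + M²)
E(T) = -22 (E(T) = 4 - (1 + 5²) = 4 - (1 + 25) = 4 - 1*26 = 4 - 26 = -22)
(E(19) - 227)² = (-22 - 227)² = (-249)² = 62001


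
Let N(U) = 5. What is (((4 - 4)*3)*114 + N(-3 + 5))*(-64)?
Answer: -320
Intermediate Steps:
(((4 - 4)*3)*114 + N(-3 + 5))*(-64) = (((4 - 4)*3)*114 + 5)*(-64) = ((0*3)*114 + 5)*(-64) = (0*114 + 5)*(-64) = (0 + 5)*(-64) = 5*(-64) = -320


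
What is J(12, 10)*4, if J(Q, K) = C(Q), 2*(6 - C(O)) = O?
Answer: 0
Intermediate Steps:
C(O) = 6 - O/2
J(Q, K) = 6 - Q/2
J(12, 10)*4 = (6 - ½*12)*4 = (6 - 6)*4 = 0*4 = 0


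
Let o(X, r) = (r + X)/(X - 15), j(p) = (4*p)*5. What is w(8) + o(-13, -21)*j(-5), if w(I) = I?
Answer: -794/7 ≈ -113.43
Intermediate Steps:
j(p) = 20*p
o(X, r) = (X + r)/(-15 + X)
w(8) + o(-13, -21)*j(-5) = 8 + ((-13 - 21)/(-15 - 13))*(20*(-5)) = 8 + (-34/(-28))*(-100) = 8 - 1/28*(-34)*(-100) = 8 + (17/14)*(-100) = 8 - 850/7 = -794/7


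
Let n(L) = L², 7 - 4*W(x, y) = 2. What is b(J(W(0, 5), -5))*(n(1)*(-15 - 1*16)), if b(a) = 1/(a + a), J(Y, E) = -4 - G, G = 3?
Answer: 31/14 ≈ 2.2143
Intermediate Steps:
W(x, y) = 5/4 (W(x, y) = 7/4 - ¼*2 = 7/4 - ½ = 5/4)
J(Y, E) = -7 (J(Y, E) = -4 - 1*3 = -4 - 3 = -7)
b(a) = 1/(2*a)
b(J(W(0, 5), -5))*(n(1)*(-15 - 1*16)) = ((½)/(-7))*(1²*(-15 - 1*16)) = ((½)*(-⅐))*(1*(-15 - 16)) = -(-31)/14 = -1/14*(-31) = 31/14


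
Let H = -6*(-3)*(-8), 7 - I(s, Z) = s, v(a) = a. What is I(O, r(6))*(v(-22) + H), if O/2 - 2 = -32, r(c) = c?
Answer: -11122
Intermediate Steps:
O = -60 (O = 4 + 2*(-32) = 4 - 64 = -60)
I(s, Z) = 7 - s
H = -144 (H = 18*(-8) = -144)
I(O, r(6))*(v(-22) + H) = (7 - 1*(-60))*(-22 - 144) = (7 + 60)*(-166) = 67*(-166) = -11122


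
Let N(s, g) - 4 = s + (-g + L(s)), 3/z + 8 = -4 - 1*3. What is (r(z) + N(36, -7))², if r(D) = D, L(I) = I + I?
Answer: 352836/25 ≈ 14113.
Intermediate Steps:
L(I) = 2*I
z = -⅕ (z = 3/(-8 + (-4 - 1*3)) = 3/(-8 + (-4 - 3)) = 3/(-8 - 7) = 3/(-15) = 3*(-1/15) = -⅕ ≈ -0.20000)
N(s, g) = 4 - g + 3*s (N(s, g) = 4 + (s + (-g + 2*s)) = 4 + (-g + 3*s) = 4 - g + 3*s)
(r(z) + N(36, -7))² = (-⅕ + (4 - 1*(-7) + 3*36))² = (-⅕ + (4 + 7 + 108))² = (-⅕ + 119)² = (594/5)² = 352836/25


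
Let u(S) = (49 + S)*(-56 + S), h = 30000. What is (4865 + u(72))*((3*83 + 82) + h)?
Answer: 206281131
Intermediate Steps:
u(S) = (-56 + S)*(49 + S)
(4865 + u(72))*((3*83 + 82) + h) = (4865 + (-2744 + 72² - 7*72))*((3*83 + 82) + 30000) = (4865 + (-2744 + 5184 - 504))*((249 + 82) + 30000) = (4865 + 1936)*(331 + 30000) = 6801*30331 = 206281131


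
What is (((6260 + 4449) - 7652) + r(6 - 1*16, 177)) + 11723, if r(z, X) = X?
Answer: 14957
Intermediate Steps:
(((6260 + 4449) - 7652) + r(6 - 1*16, 177)) + 11723 = (((6260 + 4449) - 7652) + 177) + 11723 = ((10709 - 7652) + 177) + 11723 = (3057 + 177) + 11723 = 3234 + 11723 = 14957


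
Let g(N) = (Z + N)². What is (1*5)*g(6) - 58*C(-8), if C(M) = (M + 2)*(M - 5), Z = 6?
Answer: -3804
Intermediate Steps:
C(M) = (-5 + M)*(2 + M) (C(M) = (2 + M)*(-5 + M) = (-5 + M)*(2 + M))
g(N) = (6 + N)²
(1*5)*g(6) - 58*C(-8) = (1*5)*(6 + 6)² - 58*(-10 + (-8)² - 3*(-8)) = 5*12² - 58*(-10 + 64 + 24) = 5*144 - 58*78 = 720 - 4524 = -3804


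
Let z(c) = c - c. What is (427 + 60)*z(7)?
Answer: 0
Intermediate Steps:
z(c) = 0
(427 + 60)*z(7) = (427 + 60)*0 = 487*0 = 0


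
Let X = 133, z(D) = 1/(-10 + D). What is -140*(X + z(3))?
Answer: -18600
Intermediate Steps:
-140*(X + z(3)) = -140*(133 + 1/(-10 + 3)) = -140*(133 + 1/(-7)) = -140*(133 - 1/7) = -140*930/7 = -18600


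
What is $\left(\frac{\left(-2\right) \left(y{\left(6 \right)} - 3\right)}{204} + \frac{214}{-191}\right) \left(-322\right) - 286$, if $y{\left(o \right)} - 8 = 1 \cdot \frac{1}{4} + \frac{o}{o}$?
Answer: $\frac{3682303}{38964} \approx 94.505$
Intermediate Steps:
$y{\left(o \right)} = \frac{37}{4}$ ($y{\left(o \right)} = 8 + \left(1 \cdot \frac{1}{4} + \frac{o}{o}\right) = 8 + \left(1 \cdot \frac{1}{4} + 1\right) = 8 + \left(\frac{1}{4} + 1\right) = 8 + \frac{5}{4} = \frac{37}{4}$)
$\left(\frac{\left(-2\right) \left(y{\left(6 \right)} - 3\right)}{204} + \frac{214}{-191}\right) \left(-322\right) - 286 = \left(\frac{\left(-2\right) \left(\frac{37}{4} - 3\right)}{204} + \frac{214}{-191}\right) \left(-322\right) - 286 = \left(\left(-2\right) \frac{25}{4} \cdot \frac{1}{204} + 214 \left(- \frac{1}{191}\right)\right) \left(-322\right) - 286 = \left(\left(- \frac{25}{2}\right) \frac{1}{204} - \frac{214}{191}\right) \left(-322\right) - 286 = \left(- \frac{25}{408} - \frac{214}{191}\right) \left(-322\right) - 286 = \left(- \frac{92087}{77928}\right) \left(-322\right) - 286 = \frac{14826007}{38964} - 286 = \frac{3682303}{38964}$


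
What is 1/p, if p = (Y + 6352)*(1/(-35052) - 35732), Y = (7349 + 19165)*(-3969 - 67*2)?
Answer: 17526/68122651436379175 ≈ 2.5727e-13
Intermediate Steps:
Y = -108786942 (Y = 26514*(-3969 - 134) = 26514*(-4103) = -108786942)
p = 68122651436379175/17526 (p = (-108786942 + 6352)*(1/(-35052) - 35732) = -108780590*(-1/35052 - 35732) = -108780590*(-1252478065/35052) = 68122651436379175/17526 ≈ 3.8869e+12)
1/p = 1/(68122651436379175/17526) = 17526/68122651436379175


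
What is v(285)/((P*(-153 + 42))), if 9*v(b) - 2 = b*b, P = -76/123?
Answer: 3330307/25308 ≈ 131.59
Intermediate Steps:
P = -76/123 (P = -76*1/123 = -76/123 ≈ -0.61789)
v(b) = 2/9 + b**2/9 (v(b) = 2/9 + (b*b)/9 = 2/9 + b**2/9)
v(285)/((P*(-153 + 42))) = (2/9 + (1/9)*285**2)/((-76*(-153 + 42)/123)) = (2/9 + (1/9)*81225)/((-76/123*(-111))) = (2/9 + 9025)/(2812/41) = (81227/9)*(41/2812) = 3330307/25308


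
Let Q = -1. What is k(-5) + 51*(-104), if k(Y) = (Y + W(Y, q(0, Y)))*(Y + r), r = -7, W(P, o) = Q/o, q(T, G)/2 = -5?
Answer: -26226/5 ≈ -5245.2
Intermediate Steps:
q(T, G) = -10 (q(T, G) = 2*(-5) = -10)
W(P, o) = -1/o
k(Y) = (-7 + Y)*(1/10 + Y) (k(Y) = (Y - 1/(-10))*(Y - 7) = (Y - 1*(-1/10))*(-7 + Y) = (Y + 1/10)*(-7 + Y) = (1/10 + Y)*(-7 + Y) = (-7 + Y)*(1/10 + Y))
k(-5) + 51*(-104) = (-7/10 + (-5)**2 - 69/10*(-5)) + 51*(-104) = (-7/10 + 25 + 69/2) - 5304 = 294/5 - 5304 = -26226/5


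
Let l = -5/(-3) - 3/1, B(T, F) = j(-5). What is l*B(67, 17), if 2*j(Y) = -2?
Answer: 4/3 ≈ 1.3333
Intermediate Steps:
j(Y) = -1 (j(Y) = (½)*(-2) = -1)
B(T, F) = -1
l = -4/3 (l = -5*(-⅓) - 3*1 = 5/3 - 3 = -4/3 ≈ -1.3333)
l*B(67, 17) = -4/3*(-1) = 4/3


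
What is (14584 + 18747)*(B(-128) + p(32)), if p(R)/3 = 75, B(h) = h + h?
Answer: -1033261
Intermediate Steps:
B(h) = 2*h
p(R) = 225 (p(R) = 3*75 = 225)
(14584 + 18747)*(B(-128) + p(32)) = (14584 + 18747)*(2*(-128) + 225) = 33331*(-256 + 225) = 33331*(-31) = -1033261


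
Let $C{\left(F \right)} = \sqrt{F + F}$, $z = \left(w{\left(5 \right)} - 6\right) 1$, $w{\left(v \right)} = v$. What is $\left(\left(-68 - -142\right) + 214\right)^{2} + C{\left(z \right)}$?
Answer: $82944 + i \sqrt{2} \approx 82944.0 + 1.4142 i$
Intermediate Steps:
$z = -1$ ($z = \left(5 - 6\right) 1 = \left(-1\right) 1 = -1$)
$C{\left(F \right)} = \sqrt{2} \sqrt{F}$ ($C{\left(F \right)} = \sqrt{2 F} = \sqrt{2} \sqrt{F}$)
$\left(\left(-68 - -142\right) + 214\right)^{2} + C{\left(z \right)} = \left(\left(-68 - -142\right) + 214\right)^{2} + \sqrt{2} \sqrt{-1} = \left(\left(-68 + 142\right) + 214\right)^{2} + \sqrt{2} i = \left(74 + 214\right)^{2} + i \sqrt{2} = 288^{2} + i \sqrt{2} = 82944 + i \sqrt{2}$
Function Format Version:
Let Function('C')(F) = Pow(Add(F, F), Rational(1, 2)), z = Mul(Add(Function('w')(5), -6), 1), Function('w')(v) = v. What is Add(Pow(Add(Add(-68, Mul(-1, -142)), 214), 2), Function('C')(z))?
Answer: Add(82944, Mul(I, Pow(2, Rational(1, 2)))) ≈ Add(82944., Mul(1.4142, I))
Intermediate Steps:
z = -1 (z = Mul(Add(5, -6), 1) = Mul(-1, 1) = -1)
Function('C')(F) = Mul(Pow(2, Rational(1, 2)), Pow(F, Rational(1, 2))) (Function('C')(F) = Pow(Mul(2, F), Rational(1, 2)) = Mul(Pow(2, Rational(1, 2)), Pow(F, Rational(1, 2))))
Add(Pow(Add(Add(-68, Mul(-1, -142)), 214), 2), Function('C')(z)) = Add(Pow(Add(Add(-68, Mul(-1, -142)), 214), 2), Mul(Pow(2, Rational(1, 2)), Pow(-1, Rational(1, 2)))) = Add(Pow(Add(Add(-68, 142), 214), 2), Mul(Pow(2, Rational(1, 2)), I)) = Add(Pow(Add(74, 214), 2), Mul(I, Pow(2, Rational(1, 2)))) = Add(Pow(288, 2), Mul(I, Pow(2, Rational(1, 2)))) = Add(82944, Mul(I, Pow(2, Rational(1, 2))))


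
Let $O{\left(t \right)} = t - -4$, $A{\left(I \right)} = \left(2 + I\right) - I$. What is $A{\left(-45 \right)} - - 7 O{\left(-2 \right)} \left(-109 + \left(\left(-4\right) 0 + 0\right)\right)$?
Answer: $-1524$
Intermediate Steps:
$A{\left(I \right)} = 2$
$O{\left(t \right)} = 4 + t$ ($O{\left(t \right)} = t + 4 = 4 + t$)
$A{\left(-45 \right)} - - 7 O{\left(-2 \right)} \left(-109 + \left(\left(-4\right) 0 + 0\right)\right) = 2 - - 7 \left(4 - 2\right) \left(-109 + \left(\left(-4\right) 0 + 0\right)\right) = 2 - \left(-7\right) 2 \left(-109 + \left(0 + 0\right)\right) = 2 - - 14 \left(-109 + 0\right) = 2 - \left(-14\right) \left(-109\right) = 2 - 1526 = -1524$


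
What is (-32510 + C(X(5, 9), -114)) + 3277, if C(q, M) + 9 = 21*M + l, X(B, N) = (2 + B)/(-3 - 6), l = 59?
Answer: -31577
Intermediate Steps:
X(B, N) = -2/9 - B/9 (X(B, N) = (2 + B)/(-9) = (2 + B)*(-⅑) = -2/9 - B/9)
C(q, M) = 50 + 21*M (C(q, M) = -9 + (21*M + 59) = -9 + (59 + 21*M) = 50 + 21*M)
(-32510 + C(X(5, 9), -114)) + 3277 = (-32510 + (50 + 21*(-114))) + 3277 = (-32510 + (50 - 2394)) + 3277 = (-32510 - 2344) + 3277 = -34854 + 3277 = -31577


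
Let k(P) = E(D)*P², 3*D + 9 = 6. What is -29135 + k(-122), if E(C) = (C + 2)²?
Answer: -14251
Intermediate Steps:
D = -1 (D = -3 + (⅓)*6 = -3 + 2 = -1)
E(C) = (2 + C)²
k(P) = P² (k(P) = (2 - 1)²*P² = 1²*P² = 1*P² = P²)
-29135 + k(-122) = -29135 + (-122)² = -29135 + 14884 = -14251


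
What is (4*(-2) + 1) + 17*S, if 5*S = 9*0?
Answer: -7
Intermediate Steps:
S = 0 (S = (9*0)/5 = (1/5)*0 = 0)
(4*(-2) + 1) + 17*S = (4*(-2) + 1) + 17*0 = (-8 + 1) + 0 = -7 + 0 = -7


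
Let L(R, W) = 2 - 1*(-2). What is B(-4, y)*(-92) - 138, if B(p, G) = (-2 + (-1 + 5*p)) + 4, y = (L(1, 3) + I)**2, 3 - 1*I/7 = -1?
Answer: 1610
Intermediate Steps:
L(R, W) = 4 (L(R, W) = 2 + 2 = 4)
I = 28 (I = 21 - 7*(-1) = 21 + 7 = 28)
y = 1024 (y = (4 + 28)**2 = 32**2 = 1024)
B(p, G) = 1 + 5*p (B(p, G) = (-3 + 5*p) + 4 = 1 + 5*p)
B(-4, y)*(-92) - 138 = (1 + 5*(-4))*(-92) - 138 = (1 - 20)*(-92) - 138 = -19*(-92) - 138 = 1748 - 138 = 1610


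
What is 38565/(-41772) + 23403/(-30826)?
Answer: -361065801/214610612 ≈ -1.6824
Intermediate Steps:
38565/(-41772) + 23403/(-30826) = 38565*(-1/41772) + 23403*(-1/30826) = -12855/13924 - 23403/30826 = -361065801/214610612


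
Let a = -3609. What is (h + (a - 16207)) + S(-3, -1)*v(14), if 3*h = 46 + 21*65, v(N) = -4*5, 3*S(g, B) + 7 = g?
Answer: -19279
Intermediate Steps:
S(g, B) = -7/3 + g/3
v(N) = -20
h = 1411/3 (h = (46 + 21*65)/3 = (46 + 1365)/3 = (1/3)*1411 = 1411/3 ≈ 470.33)
(h + (a - 16207)) + S(-3, -1)*v(14) = (1411/3 + (-3609 - 16207)) + (-7/3 + (1/3)*(-3))*(-20) = (1411/3 - 19816) + (-7/3 - 1)*(-20) = -58037/3 - 10/3*(-20) = -58037/3 + 200/3 = -19279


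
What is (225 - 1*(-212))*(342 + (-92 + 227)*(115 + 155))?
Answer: 16078104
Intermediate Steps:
(225 - 1*(-212))*(342 + (-92 + 227)*(115 + 155)) = (225 + 212)*(342 + 135*270) = 437*(342 + 36450) = 437*36792 = 16078104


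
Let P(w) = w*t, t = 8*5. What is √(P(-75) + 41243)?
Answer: √38243 ≈ 195.56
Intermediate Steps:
t = 40
P(w) = 40*w (P(w) = w*40 = 40*w)
√(P(-75) + 41243) = √(40*(-75) + 41243) = √(-3000 + 41243) = √38243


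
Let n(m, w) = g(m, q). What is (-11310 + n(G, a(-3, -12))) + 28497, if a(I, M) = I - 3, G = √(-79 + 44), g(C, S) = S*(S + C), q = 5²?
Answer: 17812 + 25*I*√35 ≈ 17812.0 + 147.9*I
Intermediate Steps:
q = 25
g(C, S) = S*(C + S)
G = I*√35 (G = √(-35) = I*√35 ≈ 5.9161*I)
a(I, M) = -3 + I
n(m, w) = 625 + 25*m (n(m, w) = 25*(m + 25) = 25*(25 + m) = 625 + 25*m)
(-11310 + n(G, a(-3, -12))) + 28497 = (-11310 + (625 + 25*(I*√35))) + 28497 = (-11310 + (625 + 25*I*√35)) + 28497 = (-10685 + 25*I*√35) + 28497 = 17812 + 25*I*√35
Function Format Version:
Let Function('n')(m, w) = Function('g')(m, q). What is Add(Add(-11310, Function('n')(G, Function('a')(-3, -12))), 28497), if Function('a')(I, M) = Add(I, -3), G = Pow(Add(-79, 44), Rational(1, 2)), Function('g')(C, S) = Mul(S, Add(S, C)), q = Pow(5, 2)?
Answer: Add(17812, Mul(25, I, Pow(35, Rational(1, 2)))) ≈ Add(17812., Mul(147.90, I))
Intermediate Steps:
q = 25
Function('g')(C, S) = Mul(S, Add(C, S))
G = Mul(I, Pow(35, Rational(1, 2))) (G = Pow(-35, Rational(1, 2)) = Mul(I, Pow(35, Rational(1, 2))) ≈ Mul(5.9161, I))
Function('a')(I, M) = Add(-3, I)
Function('n')(m, w) = Add(625, Mul(25, m)) (Function('n')(m, w) = Mul(25, Add(m, 25)) = Mul(25, Add(25, m)) = Add(625, Mul(25, m)))
Add(Add(-11310, Function('n')(G, Function('a')(-3, -12))), 28497) = Add(Add(-11310, Add(625, Mul(25, Mul(I, Pow(35, Rational(1, 2)))))), 28497) = Add(Add(-11310, Add(625, Mul(25, I, Pow(35, Rational(1, 2))))), 28497) = Add(Add(-10685, Mul(25, I, Pow(35, Rational(1, 2)))), 28497) = Add(17812, Mul(25, I, Pow(35, Rational(1, 2))))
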